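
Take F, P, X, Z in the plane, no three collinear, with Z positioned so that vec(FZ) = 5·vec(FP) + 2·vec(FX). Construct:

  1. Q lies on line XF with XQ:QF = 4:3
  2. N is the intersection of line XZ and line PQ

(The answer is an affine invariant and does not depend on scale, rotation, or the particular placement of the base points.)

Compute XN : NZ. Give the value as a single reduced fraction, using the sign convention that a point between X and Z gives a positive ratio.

XN:NZ = -2/13

Work in coordinates with F = (0, 0), P = (1, 0), X = (0, 1), Z = (5, 2).
1. Q lies on line XF with XQ:QF = 4:3 ⇒ Q = (0, 3/7)
2. N is the intersection of line XZ and line PQ ⇒ N = (-10/11, 9/11)
N = X + t·(Z−X) with t = -2/11, so XN:NZ = t:(1−t) = -2/11:13/11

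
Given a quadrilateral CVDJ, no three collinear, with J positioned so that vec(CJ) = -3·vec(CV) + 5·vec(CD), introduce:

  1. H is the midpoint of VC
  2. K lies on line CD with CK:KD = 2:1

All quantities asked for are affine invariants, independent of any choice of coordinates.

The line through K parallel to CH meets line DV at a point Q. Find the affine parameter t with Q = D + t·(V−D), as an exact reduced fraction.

t = 1/3

Choose coordinates C = (0, 0), V = (1, 0), D = (0, 1), J = (-3, 5).
1. H is the midpoint of VC ⇒ H = (1/2, 0)
2. K lies on line CD with CK:KD = 2:1 ⇒ K = (0, 2/3)
through K parallel to CH: direction (1/2, 0); meets DV at Q = (1/3, 2/3)
Q = D + t·(V−D) with t = 1/3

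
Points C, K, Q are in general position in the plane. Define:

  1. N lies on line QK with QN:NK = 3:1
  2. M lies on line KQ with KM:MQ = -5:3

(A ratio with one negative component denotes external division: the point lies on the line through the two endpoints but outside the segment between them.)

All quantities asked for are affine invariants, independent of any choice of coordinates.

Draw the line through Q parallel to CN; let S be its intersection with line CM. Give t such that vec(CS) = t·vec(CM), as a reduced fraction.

t = 1/3

Assign C = (0, 0), K = (1, 0), Q = (0, 1) — the answer is frame-independent, so this choice is without loss of generality.
1. N lies on line QK with QN:NK = 3:1 ⇒ N = (3/4, 1/4)
2. M lies on line KQ with KM:MQ = -5:3 ⇒ M = (-3/2, 5/2)
through Q parallel to CN: direction (3/4, 1/4); meets CM at S = (-1/2, 5/6)
S = C + t·(M−C) with t = 1/3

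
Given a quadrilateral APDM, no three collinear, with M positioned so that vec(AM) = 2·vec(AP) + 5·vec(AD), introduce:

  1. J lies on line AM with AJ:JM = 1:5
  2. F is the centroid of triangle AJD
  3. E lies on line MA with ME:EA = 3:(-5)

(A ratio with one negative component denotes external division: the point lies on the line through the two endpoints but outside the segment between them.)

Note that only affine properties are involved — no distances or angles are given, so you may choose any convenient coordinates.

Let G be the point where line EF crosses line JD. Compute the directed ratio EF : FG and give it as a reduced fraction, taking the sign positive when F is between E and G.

Set A = (0, 0), P = (1, 0), D = (0, 1), M = (2, 5); any affine frame gives the same invariant.
1. J lies on line AM with AJ:JM = 1:5 ⇒ J = (1/3, 5/6)
2. F is the centroid of triangle AJD ⇒ F = (1/9, 11/18)
3. E lies on line MA with ME:EA = 3:(-5) ⇒ E = (5, 25/2)
line EF meets JD at G = (29/129, 229/258)
F = E + t·(G−E) with t = 43/42, so EF:FG = 43/42:-1/42

EF:FG = -43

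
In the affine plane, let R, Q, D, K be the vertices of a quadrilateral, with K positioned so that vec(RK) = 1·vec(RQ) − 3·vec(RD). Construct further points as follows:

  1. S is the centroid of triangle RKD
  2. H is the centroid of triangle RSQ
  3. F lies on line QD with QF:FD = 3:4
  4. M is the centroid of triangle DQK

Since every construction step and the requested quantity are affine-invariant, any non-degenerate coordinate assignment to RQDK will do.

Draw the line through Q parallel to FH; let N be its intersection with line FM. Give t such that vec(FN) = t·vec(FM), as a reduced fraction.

Work in coordinates with R = (0, 0), Q = (1, 0), D = (0, 1), K = (1, -3).
1. S is the centroid of triangle RKD ⇒ S = (1/3, -2/3)
2. H is the centroid of triangle RSQ ⇒ H = (4/9, -2/9)
3. F lies on line QD with QF:FD = 3:4 ⇒ F = (4/7, 3/7)
4. M is the centroid of triangle DQK ⇒ M = (2/3, -2/3)
through Q parallel to FH: direction (-8/63, -41/63); meets FM at N = (97/133, -369/266)
N = F + t·(M−F) with t = 63/38

t = 63/38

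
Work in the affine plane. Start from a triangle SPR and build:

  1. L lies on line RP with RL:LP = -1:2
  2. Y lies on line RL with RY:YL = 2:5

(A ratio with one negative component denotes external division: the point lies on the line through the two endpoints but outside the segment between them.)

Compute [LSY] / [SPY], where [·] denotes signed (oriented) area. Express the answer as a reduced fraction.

[LSY]:[SPY] = 5/9

Assign S = (0, 0), P = (1, 0), R = (0, 1) — the answer is frame-independent, so this choice is without loss of generality.
1. L lies on line RP with RL:LP = -1:2 ⇒ L = (-1, 2)
2. Y lies on line RL with RY:YL = 2:5 ⇒ Y = (-2/7, 9/7)
2·[LSY] = 5/7, 2·[SPY] = 9/7
[LSY]:[SPY] = 5/7:9/7 = 5/9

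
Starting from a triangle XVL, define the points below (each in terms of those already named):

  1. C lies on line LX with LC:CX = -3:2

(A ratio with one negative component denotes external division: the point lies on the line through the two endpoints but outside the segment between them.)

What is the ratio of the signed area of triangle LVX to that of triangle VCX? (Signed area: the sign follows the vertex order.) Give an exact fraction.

[LVX]:[VCX] = 1/2

Assign X = (0, 0), V = (1, 0), L = (0, 1) — the answer is frame-independent, so this choice is without loss of generality.
1. C lies on line LX with LC:CX = -3:2 ⇒ C = (0, -2)
2·[LVX] = -1, 2·[VCX] = -2
[LVX]:[VCX] = -1:-2 = 1/2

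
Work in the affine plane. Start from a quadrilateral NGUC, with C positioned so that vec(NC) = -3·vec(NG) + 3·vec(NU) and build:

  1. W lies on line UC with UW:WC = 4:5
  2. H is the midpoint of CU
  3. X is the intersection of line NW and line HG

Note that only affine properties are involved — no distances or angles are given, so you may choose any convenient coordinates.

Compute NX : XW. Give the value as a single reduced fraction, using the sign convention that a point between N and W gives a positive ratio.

NX:XW = 36

Choose coordinates N = (0, 0), G = (1, 0), U = (0, 1), C = (-3, 3).
1. W lies on line UC with UW:WC = 4:5 ⇒ W = (-4/3, 17/9)
2. H is the midpoint of CU ⇒ H = (-3/2, 2)
3. X is the intersection of line NW and line HG ⇒ X = (-48/37, 68/37)
X = N + t·(W−N) with t = 36/37, so NX:XW = t:(1−t) = 36/37:1/37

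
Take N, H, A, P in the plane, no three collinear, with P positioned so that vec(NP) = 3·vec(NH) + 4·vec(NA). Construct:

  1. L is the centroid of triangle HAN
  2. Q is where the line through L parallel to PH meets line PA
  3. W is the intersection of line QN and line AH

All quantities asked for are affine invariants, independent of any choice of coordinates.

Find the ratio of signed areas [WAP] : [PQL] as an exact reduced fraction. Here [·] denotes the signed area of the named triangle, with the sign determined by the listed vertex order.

[WAP]:[PQL] = -72/55

Set N = (0, 0), H = (1, 0), A = (0, 1), P = (3, 4); any affine frame gives the same invariant.
1. L is the centroid of triangle HAN ⇒ L = (1/3, 1/3)
2. Q is where the line through L parallel to PH meets line PA ⇒ Q = (4/3, 7/3)
3. W is the intersection of line QN and line AH ⇒ W = (4/11, 7/11)
2·[WAP] = -24/11, 2·[PQL] = 5/3
[WAP]:[PQL] = -24/11:5/3 = -72/55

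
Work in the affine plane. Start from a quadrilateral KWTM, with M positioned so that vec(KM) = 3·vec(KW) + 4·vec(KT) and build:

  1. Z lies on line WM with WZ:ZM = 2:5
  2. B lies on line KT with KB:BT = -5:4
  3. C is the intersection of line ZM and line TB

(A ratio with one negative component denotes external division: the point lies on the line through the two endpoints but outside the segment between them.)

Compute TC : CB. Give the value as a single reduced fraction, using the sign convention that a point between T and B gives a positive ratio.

TC:CB = -3/7

Set K = (0, 0), W = (1, 0), T = (0, 1), M = (3, 4); any affine frame gives the same invariant.
1. Z lies on line WM with WZ:ZM = 2:5 ⇒ Z = (11/7, 8/7)
2. B lies on line KT with KB:BT = -5:4 ⇒ B = (0, 5)
3. C is the intersection of line ZM and line TB ⇒ C = (0, -2)
C = T + t·(B−T) with t = -3/4, so TC:CB = t:(1−t) = -3/4:7/4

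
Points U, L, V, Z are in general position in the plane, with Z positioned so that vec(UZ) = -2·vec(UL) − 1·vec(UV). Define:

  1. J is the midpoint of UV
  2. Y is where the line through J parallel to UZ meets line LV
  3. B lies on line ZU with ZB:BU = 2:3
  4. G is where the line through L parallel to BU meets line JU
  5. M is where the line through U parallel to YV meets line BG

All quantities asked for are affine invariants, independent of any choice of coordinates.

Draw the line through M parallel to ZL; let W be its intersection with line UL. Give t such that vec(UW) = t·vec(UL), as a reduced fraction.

t = 24/13

Set U = (0, 0), L = (1, 0), V = (0, 1), Z = (-2, -1); any affine frame gives the same invariant.
1. J is the midpoint of UV ⇒ J = (0, 1/2)
2. Y is where the line through J parallel to UZ meets line LV ⇒ Y = (1/3, 2/3)
3. B lies on line ZU with ZB:BU = 2:3 ⇒ B = (-6/5, -3/5)
4. G is where the line through L parallel to BU meets line JU ⇒ G = (0, -1/2)
5. M is where the line through U parallel to YV meets line BG ⇒ M = (6/13, -6/13)
through M parallel to ZL: direction (3, 1); meets UL at W = (24/13, 0)
W = U + t·(L−U) with t = 24/13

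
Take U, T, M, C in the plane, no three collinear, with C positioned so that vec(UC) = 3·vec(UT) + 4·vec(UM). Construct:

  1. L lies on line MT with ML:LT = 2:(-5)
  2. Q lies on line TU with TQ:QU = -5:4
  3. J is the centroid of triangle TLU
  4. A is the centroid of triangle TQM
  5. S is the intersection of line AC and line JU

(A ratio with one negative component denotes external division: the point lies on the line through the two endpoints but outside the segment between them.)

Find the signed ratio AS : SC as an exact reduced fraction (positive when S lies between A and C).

Set U = (0, 0), T = (1, 0), M = (0, 1), C = (3, 4); any affine frame gives the same invariant.
1. L lies on line MT with ML:LT = 2:(-5) ⇒ L = (-2/3, 5/3)
2. Q lies on line TU with TQ:QU = -5:4 ⇒ Q = (-4, 0)
3. J is the centroid of triangle TLU ⇒ J = (1/9, 5/9)
4. A is the centroid of triangle TQM ⇒ A = (-1, 1/3)
5. S is the intersection of line AC and line JU ⇒ S = (15/49, 75/49)
S = A + t·(C−A) with t = 16/49, so AS:SC = t:(1−t) = 16/49:33/49

AS:SC = 16/33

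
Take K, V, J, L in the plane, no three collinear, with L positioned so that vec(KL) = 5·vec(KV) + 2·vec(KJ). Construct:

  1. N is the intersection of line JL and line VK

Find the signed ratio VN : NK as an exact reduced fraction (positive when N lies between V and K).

VN:NK = -6/5

Work in coordinates with K = (0, 0), V = (1, 0), J = (0, 1), L = (5, 2).
1. N is the intersection of line JL and line VK ⇒ N = (-5, 0)
N = V + t·(K−V) with t = 6, so VN:NK = t:(1−t) = 6:-5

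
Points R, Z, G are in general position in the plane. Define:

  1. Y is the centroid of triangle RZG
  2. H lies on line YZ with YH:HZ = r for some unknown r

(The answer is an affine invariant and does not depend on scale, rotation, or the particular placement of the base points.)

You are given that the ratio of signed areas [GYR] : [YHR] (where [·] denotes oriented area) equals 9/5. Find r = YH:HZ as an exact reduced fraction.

Work in coordinates with R = (0, 0), Z = (1, 0), G = (0, 1).
1. Y is the centroid of triangle RZG ⇒ Y = (1/3, 1/3)
2. With YH:HZ = r, write λ = r/(r+1) so H = Y + λ·(Z−Y); H is affine-linear in λ
Every point depending on H is an affine combination of H and λ-independent points, so each such coordinate is linear in λ; the λ² term in each signed area is a multiple of (Z−Y)×(Z−Y) = 0, so 2·[GYR] and 2·[YHR] are each linear in λ. Evaluating at λ=0 and λ=1:
  2·[GYR] = -1/3,   2·[YHR] = -1/3·λ
So [GYR]:[YHR] = (-1/3) / (-1/3·λ). Setting this equal to 9/5:
  -1/3 = 9/5·(-1/3·λ)  ⇒  λ = 5/9
Then r = λ/(1−λ) = (5/9)/(4/9) = 5/4. Check: with r = 5/4, H = (19/27, 4/27) and [GYR]:[YHR] = 9/5 as required.

r = 5/4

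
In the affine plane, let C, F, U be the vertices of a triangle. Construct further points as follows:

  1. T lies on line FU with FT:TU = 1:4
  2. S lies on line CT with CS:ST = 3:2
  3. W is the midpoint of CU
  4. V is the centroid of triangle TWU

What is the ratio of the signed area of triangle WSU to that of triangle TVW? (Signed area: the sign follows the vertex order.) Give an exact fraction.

Choose coordinates C = (0, 0), F = (1, 0), U = (0, 1).
1. T lies on line FU with FT:TU = 1:4 ⇒ T = (4/5, 1/5)
2. S lies on line CT with CS:ST = 3:2 ⇒ S = (12/25, 3/25)
3. W is the midpoint of CU ⇒ W = (0, 1/2)
4. V is the centroid of triangle TWU ⇒ V = (4/15, 17/30)
2·[WSU] = 6/25, 2·[TVW] = 2/15
[WSU]:[TVW] = 6/25:2/15 = 9/5

[WSU]:[TVW] = 9/5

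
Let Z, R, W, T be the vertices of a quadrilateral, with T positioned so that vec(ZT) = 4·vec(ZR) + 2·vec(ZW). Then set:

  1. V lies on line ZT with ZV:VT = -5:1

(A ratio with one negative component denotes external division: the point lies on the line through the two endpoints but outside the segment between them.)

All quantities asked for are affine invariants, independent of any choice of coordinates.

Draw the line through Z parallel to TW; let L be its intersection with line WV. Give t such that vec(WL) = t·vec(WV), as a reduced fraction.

t = -4

Set Z = (0, 0), R = (1, 0), W = (0, 1), T = (4, 2); any affine frame gives the same invariant.
1. V lies on line ZT with ZV:VT = -5:1 ⇒ V = (5, 5/2)
through Z parallel to TW: direction (-4, -1); meets WV at L = (-20, -5)
L = W + t·(V−W) with t = -4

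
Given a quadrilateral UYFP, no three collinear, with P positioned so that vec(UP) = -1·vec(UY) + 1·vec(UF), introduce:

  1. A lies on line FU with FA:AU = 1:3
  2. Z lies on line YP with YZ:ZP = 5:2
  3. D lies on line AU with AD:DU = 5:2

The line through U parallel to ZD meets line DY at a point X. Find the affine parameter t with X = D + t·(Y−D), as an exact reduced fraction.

t = -9/40

Assign U = (0, 0), Y = (1, 0), F = (0, 1), P = (-1, 1) — the answer is frame-independent, so this choice is without loss of generality.
1. A lies on line FU with FA:AU = 1:3 ⇒ A = (0, 3/4)
2. Z lies on line YP with YZ:ZP = 5:2 ⇒ Z = (-3/7, 5/7)
3. D lies on line AU with AD:DU = 5:2 ⇒ D = (0, 3/14)
through U parallel to ZD: direction (3/7, -1/2); meets DY at X = (-9/40, 21/80)
X = D + t·(Y−D) with t = -9/40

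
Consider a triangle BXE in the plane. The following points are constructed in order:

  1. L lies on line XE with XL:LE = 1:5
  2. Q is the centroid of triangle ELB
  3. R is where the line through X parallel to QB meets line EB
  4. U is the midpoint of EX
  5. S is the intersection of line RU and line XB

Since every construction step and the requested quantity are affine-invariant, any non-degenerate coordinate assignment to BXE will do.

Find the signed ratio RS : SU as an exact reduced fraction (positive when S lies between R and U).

RS:SU = 14/5

Choose coordinates B = (0, 0), X = (1, 0), E = (0, 1).
1. L lies on line XE with XL:LE = 1:5 ⇒ L = (5/6, 1/6)
2. Q is the centroid of triangle ELB ⇒ Q = (5/18, 7/18)
3. R is where the line through X parallel to QB meets line EB ⇒ R = (0, -7/5)
4. U is the midpoint of EX ⇒ U = (1/2, 1/2)
5. S is the intersection of line RU and line XB ⇒ S = (7/19, 0)
S = R + t·(U−R) with t = 14/19, so RS:SU = t:(1−t) = 14/19:5/19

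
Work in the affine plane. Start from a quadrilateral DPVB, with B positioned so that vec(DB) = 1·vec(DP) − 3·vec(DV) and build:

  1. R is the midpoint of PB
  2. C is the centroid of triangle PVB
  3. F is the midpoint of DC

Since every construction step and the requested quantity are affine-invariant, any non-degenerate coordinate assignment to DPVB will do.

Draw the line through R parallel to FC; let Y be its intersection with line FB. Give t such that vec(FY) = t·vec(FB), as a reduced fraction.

Work in coordinates with D = (0, 0), P = (1, 0), V = (0, 1), B = (1, -3).
1. R is the midpoint of PB ⇒ R = (1, -3/2)
2. C is the centroid of triangle PVB ⇒ C = (2/3, -2/3)
3. F is the midpoint of DC ⇒ F = (1/3, -1/3)
through R parallel to FC: direction (1/3, -1/3); meets FB at Y = (1/2, -1)
Y = F + t·(B−F) with t = 1/4

t = 1/4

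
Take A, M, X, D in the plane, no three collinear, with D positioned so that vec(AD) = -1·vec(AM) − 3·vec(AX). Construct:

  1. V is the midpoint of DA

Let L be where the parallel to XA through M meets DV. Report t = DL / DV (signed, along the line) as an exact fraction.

t = 4

Choose coordinates A = (0, 0), M = (1, 0), X = (0, 1), D = (-1, -3).
1. V is the midpoint of DA ⇒ V = (-1/2, -3/2)
through M parallel to XA: direction (0, -1); meets DV at L = (1, 3)
L = D + t·(V−D) with t = 4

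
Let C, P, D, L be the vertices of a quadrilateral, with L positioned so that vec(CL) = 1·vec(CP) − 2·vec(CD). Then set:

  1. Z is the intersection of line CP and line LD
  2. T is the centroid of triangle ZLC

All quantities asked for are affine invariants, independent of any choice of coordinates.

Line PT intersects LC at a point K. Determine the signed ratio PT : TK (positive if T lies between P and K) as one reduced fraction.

Choose coordinates C = (0, 0), P = (1, 0), D = (0, 1), L = (1, -2).
1. Z is the intersection of line CP and line LD ⇒ Z = (1/3, 0)
2. T is the centroid of triangle ZLC ⇒ T = (4/9, -2/3)
line PT meets LC at K = (3/8, -3/4)
T = P + t·(K−P) with t = 8/9, so PT:TK = 8/9:1/9

PT:TK = 8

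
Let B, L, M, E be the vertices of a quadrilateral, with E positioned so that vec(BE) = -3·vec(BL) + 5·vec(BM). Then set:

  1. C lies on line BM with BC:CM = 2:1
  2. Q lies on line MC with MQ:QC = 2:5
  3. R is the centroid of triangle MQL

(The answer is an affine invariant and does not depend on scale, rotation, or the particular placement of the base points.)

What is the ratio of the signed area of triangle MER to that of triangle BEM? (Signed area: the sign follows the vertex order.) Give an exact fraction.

[MER]:[BEM] = 5/63

Set B = (0, 0), L = (1, 0), M = (0, 1), E = (-3, 5); any affine frame gives the same invariant.
1. C lies on line BM with BC:CM = 2:1 ⇒ C = (0, 2/3)
2. Q lies on line MC with MQ:QC = 2:5 ⇒ Q = (0, 19/21)
3. R is the centroid of triangle MQL ⇒ R = (1/3, 40/63)
2·[MER] = -5/21, 2·[BEM] = -3
[MER]:[BEM] = -5/21:-3 = 5/63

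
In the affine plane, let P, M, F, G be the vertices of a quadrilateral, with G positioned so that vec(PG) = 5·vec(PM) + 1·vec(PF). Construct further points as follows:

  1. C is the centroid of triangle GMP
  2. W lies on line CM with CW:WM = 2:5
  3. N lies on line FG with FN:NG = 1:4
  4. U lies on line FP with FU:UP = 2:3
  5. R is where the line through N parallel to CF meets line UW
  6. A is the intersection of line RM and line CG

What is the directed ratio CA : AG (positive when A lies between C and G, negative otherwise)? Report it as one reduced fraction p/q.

Work in coordinates with P = (0, 0), M = (1, 0), F = (0, 1), G = (5, 1).
1. C is the centroid of triangle GMP ⇒ C = (2, 1/3)
2. W lies on line CM with CW:WM = 2:5 ⇒ W = (12/7, 5/21)
3. N lies on line FG with FN:NG = 1:4 ⇒ N = (1, 1)
4. U lies on line FP with FU:UP = 2:3 ⇒ U = (0, 3/5)
5. R is where the line through N parallel to CF meets line UW ⇒ R = (6, -2/3)
6. A is the intersection of line RM and line CG ⇒ A = (11/16, 1/24)
A = C + t·(G−C) with t = -7/16, so CA:AG = t:(1−t) = -7/16:23/16

CA:AG = -7/23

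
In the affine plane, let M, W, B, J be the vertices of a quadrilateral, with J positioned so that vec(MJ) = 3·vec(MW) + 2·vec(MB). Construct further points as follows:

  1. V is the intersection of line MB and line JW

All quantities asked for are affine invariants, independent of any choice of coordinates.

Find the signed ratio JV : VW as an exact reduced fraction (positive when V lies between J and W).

Choose coordinates M = (0, 0), W = (1, 0), B = (0, 1), J = (3, 2).
1. V is the intersection of line MB and line JW ⇒ V = (0, -1)
V = J + t·(W−J) with t = 3/2, so JV:VW = t:(1−t) = 3/2:-1/2

JV:VW = -3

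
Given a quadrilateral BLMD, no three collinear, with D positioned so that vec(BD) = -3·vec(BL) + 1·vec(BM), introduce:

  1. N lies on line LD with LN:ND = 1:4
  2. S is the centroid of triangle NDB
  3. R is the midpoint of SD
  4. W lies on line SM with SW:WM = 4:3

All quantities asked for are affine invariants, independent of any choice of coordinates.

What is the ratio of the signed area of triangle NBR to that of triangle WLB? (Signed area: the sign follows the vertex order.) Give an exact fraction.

Assign B = (0, 0), L = (1, 0), M = (0, 1), D = (-3, 1) — the answer is frame-independent, so this choice is without loss of generality.
1. N lies on line LD with LN:ND = 1:4 ⇒ N = (1/5, 1/5)
2. S is the centroid of triangle NDB ⇒ S = (-14/15, 2/5)
3. R is the midpoint of SD ⇒ R = (-59/30, 7/10)
4. W lies on line SM with SW:WM = 4:3 ⇒ W = (-2/5, 26/35)
2·[NBR] = -8/15, 2·[WLB] = -26/35
[NBR]:[WLB] = -8/15:-26/35 = 28/39

[NBR]:[WLB] = 28/39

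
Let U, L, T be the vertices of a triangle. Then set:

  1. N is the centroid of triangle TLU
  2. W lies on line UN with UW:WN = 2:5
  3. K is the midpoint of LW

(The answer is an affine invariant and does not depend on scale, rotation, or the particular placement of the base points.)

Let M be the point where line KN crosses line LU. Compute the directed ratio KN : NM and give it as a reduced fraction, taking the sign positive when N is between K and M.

Assign U = (0, 0), L = (1, 0), T = (0, 1) — the answer is frame-independent, so this choice is without loss of generality.
1. N is the centroid of triangle TLU ⇒ N = (1/3, 1/3)
2. W lies on line UN with UW:WN = 2:5 ⇒ W = (2/21, 2/21)
3. K is the midpoint of LW ⇒ K = (23/42, 1/21)
line KN meets LU at M = (7/12, 0)
N = K + t·(M−K) with t = -6, so KN:NM = -6:7

KN:NM = -6/7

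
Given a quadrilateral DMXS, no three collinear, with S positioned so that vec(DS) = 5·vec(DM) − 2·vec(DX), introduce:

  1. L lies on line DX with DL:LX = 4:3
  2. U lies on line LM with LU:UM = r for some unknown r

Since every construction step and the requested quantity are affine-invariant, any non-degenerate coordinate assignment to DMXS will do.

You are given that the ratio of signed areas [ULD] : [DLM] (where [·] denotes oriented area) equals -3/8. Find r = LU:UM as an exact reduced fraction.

r = 3/5

Assign D = (0, 0), M = (1, 0), X = (0, 1), S = (5, -2) — the answer is frame-independent, so this choice is without loss of generality.
1. L lies on line DX with DL:LX = 4:3 ⇒ L = (0, 4/7)
2. With LU:UM = r, write λ = r/(r+1) so U = L + λ·(M−L); U is affine-linear in λ
Every point depending on U is an affine combination of U and λ-independent points, so each such coordinate is linear in λ; the λ² term in each signed area is a multiple of (M−L)×(M−L) = 0, so 2·[ULD] and 2·[DLM] are each linear in λ. Evaluating at λ=0 and λ=1:
  2·[ULD] = 4/7·λ,   2·[DLM] = -4/7
So [ULD]:[DLM] = (4/7·λ) / (-4/7). Setting this equal to -3/8:
  4/7·λ = -3/8·(-4/7)  ⇒  λ = 3/8
Then r = λ/(1−λ) = (3/8)/(5/8) = 3/5. Check: with r = 3/5, U = (3/8, 5/14) and [ULD]:[DLM] = -3/8 as required.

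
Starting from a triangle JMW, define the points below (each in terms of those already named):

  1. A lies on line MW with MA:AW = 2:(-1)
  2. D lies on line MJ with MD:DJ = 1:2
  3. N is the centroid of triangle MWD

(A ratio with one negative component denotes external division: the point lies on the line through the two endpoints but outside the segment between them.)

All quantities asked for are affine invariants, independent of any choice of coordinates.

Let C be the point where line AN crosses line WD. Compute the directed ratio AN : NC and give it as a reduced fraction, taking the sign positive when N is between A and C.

Work in coordinates with J = (0, 0), M = (1, 0), W = (0, 1).
1. A lies on line MW with MA:AW = 2:(-1) ⇒ A = (-1, 2)
2. D lies on line MJ with MD:DJ = 1:2 ⇒ D = (2/3, 0)
3. N is the centroid of triangle MWD ⇒ N = (5/9, 1/3)
line AN meets WD at C = (1/6, 3/4)
N = A + t·(C−A) with t = 4/3, so AN:NC = 4/3:-1/3

AN:NC = -4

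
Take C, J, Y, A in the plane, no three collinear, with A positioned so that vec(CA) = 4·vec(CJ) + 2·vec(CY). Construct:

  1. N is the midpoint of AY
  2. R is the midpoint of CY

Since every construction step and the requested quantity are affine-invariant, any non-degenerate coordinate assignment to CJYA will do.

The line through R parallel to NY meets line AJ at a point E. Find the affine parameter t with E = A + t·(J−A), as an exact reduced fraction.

Assign C = (0, 0), J = (1, 0), Y = (0, 1), A = (4, 2) — the answer is frame-independent, so this choice is without loss of generality.
1. N is the midpoint of AY ⇒ N = (2, 3/2)
2. R is the midpoint of CY ⇒ R = (0, 1/2)
through R parallel to NY: direction (-2, -1/2); meets AJ at E = (14/5, 6/5)
E = A + t·(J−A) with t = 2/5

t = 2/5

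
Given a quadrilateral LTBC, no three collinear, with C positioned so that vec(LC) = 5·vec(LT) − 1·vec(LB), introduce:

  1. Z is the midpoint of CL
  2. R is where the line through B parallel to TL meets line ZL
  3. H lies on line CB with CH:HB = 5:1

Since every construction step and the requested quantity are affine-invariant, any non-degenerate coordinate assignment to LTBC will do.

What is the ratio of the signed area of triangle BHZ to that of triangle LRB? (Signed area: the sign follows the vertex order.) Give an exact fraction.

Set L = (0, 0), T = (1, 0), B = (0, 1), C = (5, -1); any affine frame gives the same invariant.
1. Z is the midpoint of CL ⇒ Z = (5/2, -1/2)
2. R is where the line through B parallel to TL meets line ZL ⇒ R = (-5, 1)
3. H lies on line CB with CH:HB = 5:1 ⇒ H = (5/6, 2/3)
2·[BHZ] = -5/12, 2·[LRB] = -5
[BHZ]:[LRB] = -5/12:-5 = 1/12

[BHZ]:[LRB] = 1/12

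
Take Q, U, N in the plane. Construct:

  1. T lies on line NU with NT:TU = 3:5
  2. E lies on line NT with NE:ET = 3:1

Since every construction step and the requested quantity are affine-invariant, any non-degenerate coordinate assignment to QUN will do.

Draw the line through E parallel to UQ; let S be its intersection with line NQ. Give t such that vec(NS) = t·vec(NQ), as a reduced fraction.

Set Q = (0, 0), U = (1, 0), N = (0, 1); any affine frame gives the same invariant.
1. T lies on line NU with NT:TU = 3:5 ⇒ T = (3/8, 5/8)
2. E lies on line NT with NE:ET = 3:1 ⇒ E = (9/32, 23/32)
through E parallel to UQ: direction (-1, 0); meets NQ at S = (0, 23/32)
S = N + t·(Q−N) with t = 9/32

t = 9/32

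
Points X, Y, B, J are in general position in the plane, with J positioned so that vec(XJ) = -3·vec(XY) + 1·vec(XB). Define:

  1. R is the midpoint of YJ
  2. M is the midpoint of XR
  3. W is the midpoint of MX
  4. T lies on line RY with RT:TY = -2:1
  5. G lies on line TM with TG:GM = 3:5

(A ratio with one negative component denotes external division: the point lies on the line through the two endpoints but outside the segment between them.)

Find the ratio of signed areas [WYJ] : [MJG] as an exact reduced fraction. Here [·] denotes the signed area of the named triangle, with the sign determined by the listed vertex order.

Assign X = (0, 0), Y = (1, 0), B = (0, 1), J = (-3, 1) — the answer is frame-independent, so this choice is without loss of generality.
1. R is the midpoint of YJ ⇒ R = (-1, 1/2)
2. M is the midpoint of XR ⇒ M = (-1/2, 1/4)
3. W is the midpoint of MX ⇒ W = (-1/4, 1/8)
4. T lies on line RY with RT:TY = -2:1 ⇒ T = (3, -1/2)
5. G lies on line TM with TG:GM = 3:5 ⇒ G = (27/16, -7/32)
2·[WYJ] = 3/4, 2·[MJG] = -15/32
[WYJ]:[MJG] = 3/4:-15/32 = -8/5

[WYJ]:[MJG] = -8/5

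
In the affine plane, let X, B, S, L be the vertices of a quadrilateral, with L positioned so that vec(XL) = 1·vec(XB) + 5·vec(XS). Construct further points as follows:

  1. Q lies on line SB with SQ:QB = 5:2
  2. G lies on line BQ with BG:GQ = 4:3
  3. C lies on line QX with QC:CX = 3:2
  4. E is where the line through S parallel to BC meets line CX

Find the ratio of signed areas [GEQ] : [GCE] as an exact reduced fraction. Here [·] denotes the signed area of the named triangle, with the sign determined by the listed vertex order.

Set X = (0, 0), B = (1, 0), S = (0, 1), L = (1, 5); any affine frame gives the same invariant.
1. Q lies on line SB with SQ:QB = 5:2 ⇒ Q = (5/7, 2/7)
2. G lies on line BQ with BG:GQ = 4:3 ⇒ G = (41/49, 8/49)
3. C lies on line QX with QC:CX = 3:2 ⇒ C = (2/7, 4/35)
4. E is where the line through S parallel to BC meets line CX ⇒ E = (25/14, 5/7)
2·[GEQ] = 9/49, 2·[GCE] = -9/35
[GEQ]:[GCE] = 9/49:-9/35 = -5/7

[GEQ]:[GCE] = -5/7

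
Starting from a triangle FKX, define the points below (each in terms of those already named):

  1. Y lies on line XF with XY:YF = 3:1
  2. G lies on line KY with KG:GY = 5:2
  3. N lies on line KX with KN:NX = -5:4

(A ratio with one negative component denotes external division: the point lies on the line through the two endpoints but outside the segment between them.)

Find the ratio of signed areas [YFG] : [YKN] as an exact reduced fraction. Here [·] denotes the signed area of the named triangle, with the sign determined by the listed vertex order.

[YFG]:[YKN] = 2/105

Assign F = (0, 0), K = (1, 0), X = (0, 1) — the answer is frame-independent, so this choice is without loss of generality.
1. Y lies on line XF with XY:YF = 3:1 ⇒ Y = (0, 1/4)
2. G lies on line KY with KG:GY = 5:2 ⇒ G = (2/7, 5/28)
3. N lies on line KX with KN:NX = -5:4 ⇒ N = (-4, 5)
2·[YFG] = 1/14, 2·[YKN] = 15/4
[YFG]:[YKN] = 1/14:15/4 = 2/105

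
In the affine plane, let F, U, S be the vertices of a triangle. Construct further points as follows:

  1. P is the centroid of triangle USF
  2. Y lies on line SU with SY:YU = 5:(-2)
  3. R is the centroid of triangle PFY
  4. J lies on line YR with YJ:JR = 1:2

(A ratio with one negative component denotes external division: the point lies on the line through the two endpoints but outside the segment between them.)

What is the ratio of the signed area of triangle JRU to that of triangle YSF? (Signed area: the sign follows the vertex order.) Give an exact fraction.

[JRU]:[YSF] = -16/135

Assign F = (0, 0), U = (1, 0), S = (0, 1) — the answer is frame-independent, so this choice is without loss of generality.
1. P is the centroid of triangle USF ⇒ P = (1/3, 1/3)
2. Y lies on line SU with SY:YU = 5:(-2) ⇒ Y = (5/3, -2/3)
3. R is the centroid of triangle PFY ⇒ R = (2/3, -1/9)
4. J lies on line YR with YJ:JR = 1:2 ⇒ J = (4/3, -13/27)
2·[JRU] = -16/81, 2·[YSF] = 5/3
[JRU]:[YSF] = -16/81:5/3 = -16/135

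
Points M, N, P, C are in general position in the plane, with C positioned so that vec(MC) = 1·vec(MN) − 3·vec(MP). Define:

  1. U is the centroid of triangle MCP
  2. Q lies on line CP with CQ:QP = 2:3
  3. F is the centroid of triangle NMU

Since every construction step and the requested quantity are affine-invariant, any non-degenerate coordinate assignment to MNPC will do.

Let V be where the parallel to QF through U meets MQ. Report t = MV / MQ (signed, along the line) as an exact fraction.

Choose coordinates M = (0, 0), N = (1, 0), P = (0, 1), C = (1, -3).
1. U is the centroid of triangle MCP ⇒ U = (1/3, -2/3)
2. Q lies on line CP with CQ:QP = 2:3 ⇒ Q = (3/5, -7/5)
3. F is the centroid of triangle NMU ⇒ F = (4/9, -2/9)
through U parallel to QF: direction (-7/45, 53/45); meets MQ at V = (39/110, -91/110)
V = M + t·(Q−M) with t = 13/22

t = 13/22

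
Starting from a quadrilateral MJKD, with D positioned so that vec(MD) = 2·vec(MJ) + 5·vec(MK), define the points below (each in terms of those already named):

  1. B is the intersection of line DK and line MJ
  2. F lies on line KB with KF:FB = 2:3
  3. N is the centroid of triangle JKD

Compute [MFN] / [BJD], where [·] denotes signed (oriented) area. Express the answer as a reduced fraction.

[MFN]:[BJD] = -2/15

Work in coordinates with M = (0, 0), J = (1, 0), K = (0, 1), D = (2, 5).
1. B is the intersection of line DK and line MJ ⇒ B = (-1/2, 0)
2. F lies on line KB with KF:FB = 2:3 ⇒ F = (-1/5, 3/5)
3. N is the centroid of triangle JKD ⇒ N = (1, 2)
2·[MFN] = -1, 2·[BJD] = 15/2
[MFN]:[BJD] = -1:15/2 = -2/15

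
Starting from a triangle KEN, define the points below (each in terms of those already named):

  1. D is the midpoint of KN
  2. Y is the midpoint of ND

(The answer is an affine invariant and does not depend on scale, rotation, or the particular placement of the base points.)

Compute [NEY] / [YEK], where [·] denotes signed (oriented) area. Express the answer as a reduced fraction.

Choose coordinates K = (0, 0), E = (1, 0), N = (0, 1).
1. D is the midpoint of KN ⇒ D = (0, 1/2)
2. Y is the midpoint of ND ⇒ Y = (0, 3/4)
2·[NEY] = -1/4, 2·[YEK] = -3/4
[NEY]:[YEK] = -1/4:-3/4 = 1/3

[NEY]:[YEK] = 1/3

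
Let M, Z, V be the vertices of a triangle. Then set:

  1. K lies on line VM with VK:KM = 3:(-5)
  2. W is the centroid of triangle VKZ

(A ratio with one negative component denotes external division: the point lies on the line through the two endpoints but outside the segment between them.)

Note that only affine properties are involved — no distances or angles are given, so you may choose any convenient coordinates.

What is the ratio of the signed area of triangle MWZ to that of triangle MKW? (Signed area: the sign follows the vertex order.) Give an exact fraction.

Choose coordinates M = (0, 0), Z = (1, 0), V = (0, 1).
1. K lies on line VM with VK:KM = 3:(-5) ⇒ K = (0, 5/2)
2. W is the centroid of triangle VKZ ⇒ W = (1/3, 7/6)
2·[MWZ] = -7/6, 2·[MKW] = -5/6
[MWZ]:[MKW] = -7/6:-5/6 = 7/5

[MWZ]:[MKW] = 7/5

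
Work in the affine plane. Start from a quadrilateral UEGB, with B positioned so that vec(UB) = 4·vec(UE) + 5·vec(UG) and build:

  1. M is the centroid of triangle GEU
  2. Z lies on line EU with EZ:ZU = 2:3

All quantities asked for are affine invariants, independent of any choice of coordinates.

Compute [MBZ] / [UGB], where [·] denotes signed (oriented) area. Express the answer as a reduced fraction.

[MBZ]:[UGB] = 37/60

Work in coordinates with U = (0, 0), E = (1, 0), G = (0, 1), B = (4, 5).
1. M is the centroid of triangle GEU ⇒ M = (1/3, 1/3)
2. Z lies on line EU with EZ:ZU = 2:3 ⇒ Z = (3/5, 0)
2·[MBZ] = -37/15, 2·[UGB] = -4
[MBZ]:[UGB] = -37/15:-4 = 37/60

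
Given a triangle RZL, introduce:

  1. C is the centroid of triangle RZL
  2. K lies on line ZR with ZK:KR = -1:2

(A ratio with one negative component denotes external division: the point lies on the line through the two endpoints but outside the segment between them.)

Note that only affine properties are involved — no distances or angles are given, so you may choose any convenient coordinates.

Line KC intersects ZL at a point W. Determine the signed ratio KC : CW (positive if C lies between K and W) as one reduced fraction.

Choose coordinates R = (0, 0), Z = (1, 0), L = (0, 1).
1. C is the centroid of triangle RZL ⇒ C = (1/3, 1/3)
2. K lies on line ZR with ZK:KR = -1:2 ⇒ K = (2, 0)
line KC meets ZL at W = (3/4, 1/4)
C = K + t·(W−K) with t = 4/3, so KC:CW = 4/3:-1/3

KC:CW = -4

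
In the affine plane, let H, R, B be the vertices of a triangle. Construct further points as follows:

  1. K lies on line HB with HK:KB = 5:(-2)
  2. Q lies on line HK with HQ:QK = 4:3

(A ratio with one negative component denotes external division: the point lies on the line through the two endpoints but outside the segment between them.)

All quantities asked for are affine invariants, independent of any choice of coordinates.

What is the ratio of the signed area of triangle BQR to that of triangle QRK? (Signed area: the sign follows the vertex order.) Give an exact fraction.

Set H = (0, 0), R = (1, 0), B = (0, 1); any affine frame gives the same invariant.
1. K lies on line HB with HK:KB = 5:(-2) ⇒ K = (0, 5/3)
2. Q lies on line HK with HQ:QK = 4:3 ⇒ Q = (0, 20/21)
2·[BQR] = 1/21, 2·[QRK] = 5/7
[BQR]:[QRK] = 1/21:5/7 = 1/15

[BQR]:[QRK] = 1/15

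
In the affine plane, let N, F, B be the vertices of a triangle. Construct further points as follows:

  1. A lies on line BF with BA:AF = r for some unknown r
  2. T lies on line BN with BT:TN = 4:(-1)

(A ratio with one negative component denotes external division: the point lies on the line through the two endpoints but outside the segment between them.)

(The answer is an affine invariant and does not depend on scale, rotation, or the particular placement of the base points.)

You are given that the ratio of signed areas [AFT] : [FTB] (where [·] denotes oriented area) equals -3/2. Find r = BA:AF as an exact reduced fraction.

r = -5/3

Choose coordinates N = (0, 0), F = (1, 0), B = (0, 1).
1. With BA:AF = r, write λ = r/(r+1) so A = B + λ·(F−B); A is affine-linear in λ
2. T lies on line BN with BT:TN = 4:(-1) ⇒ T = (0, -1/3)
Every point depending on A is an affine combination of A and λ-independent points, so each such coordinate is linear in λ; the λ² term in each signed area is a multiple of (F−B)×(F−B) = 0, so 2·[AFT] and 2·[FTB] are each linear in λ. Evaluating at λ=0 and λ=1:
  2·[AFT] = 4/3·λ − 4/3,   2·[FTB] = -4/3
So [AFT]:[FTB] = (4/3·λ − 4/3) / (-4/3). Setting this equal to -3/2:
  4/3·λ − 4/3 = -3/2·(-4/3)  ⇒  λ = 5/2
Then r = λ/(1−λ) = (5/2)/(-3/2) = -5/3. Check: with r = -5/3, A = (5/2, -3/2) and [AFT]:[FTB] = -3/2 as required.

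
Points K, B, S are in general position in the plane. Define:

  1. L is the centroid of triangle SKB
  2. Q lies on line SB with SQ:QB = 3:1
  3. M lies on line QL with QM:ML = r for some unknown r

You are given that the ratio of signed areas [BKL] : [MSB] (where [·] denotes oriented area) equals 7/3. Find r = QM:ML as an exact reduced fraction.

Set K = (0, 0), B = (1, 0), S = (0, 1); any affine frame gives the same invariant.
1. L is the centroid of triangle SKB ⇒ L = (1/3, 1/3)
2. Q lies on line SB with SQ:QB = 3:1 ⇒ Q = (3/4, 1/4)
3. With QM:ML = r, write λ = r/(r+1) so M = Q + λ·(L−Q); M is affine-linear in λ
Every point depending on M is an affine combination of M and λ-independent points, so each such coordinate is linear in λ; the λ² term in each signed area is a multiple of (L−Q)×(L−Q) = 0, so 2·[BKL] and 2·[MSB] are each linear in λ. Evaluating at λ=0 and λ=1:
  2·[BKL] = -1/3,   2·[MSB] = -1/3·λ
So [BKL]:[MSB] = (-1/3) / (-1/3·λ). Setting this equal to 7/3:
  -1/3 = 7/3·(-1/3·λ)  ⇒  λ = 3/7
Then r = λ/(1−λ) = (3/7)/(4/7) = 3/4. Check: with r = 3/4, M = (4/7, 2/7) and [BKL]:[MSB] = 7/3 as required.

r = 3/4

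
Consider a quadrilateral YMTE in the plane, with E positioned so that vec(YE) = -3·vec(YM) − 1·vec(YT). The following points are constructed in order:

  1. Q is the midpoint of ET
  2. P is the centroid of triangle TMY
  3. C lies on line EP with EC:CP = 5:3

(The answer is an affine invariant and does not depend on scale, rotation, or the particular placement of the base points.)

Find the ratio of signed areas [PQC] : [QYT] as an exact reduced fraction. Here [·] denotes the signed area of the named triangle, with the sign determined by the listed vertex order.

[PQC]:[QYT] = 1/3

Choose coordinates Y = (0, 0), M = (1, 0), T = (0, 1), E = (-3, -1).
1. Q is the midpoint of ET ⇒ Q = (-3/2, 0)
2. P is the centroid of triangle TMY ⇒ P = (1/3, 1/3)
3. C lies on line EP with EC:CP = 5:3 ⇒ C = (-11/12, -1/6)
2·[PQC] = 1/2, 2·[QYT] = 3/2
[PQC]:[QYT] = 1/2:3/2 = 1/3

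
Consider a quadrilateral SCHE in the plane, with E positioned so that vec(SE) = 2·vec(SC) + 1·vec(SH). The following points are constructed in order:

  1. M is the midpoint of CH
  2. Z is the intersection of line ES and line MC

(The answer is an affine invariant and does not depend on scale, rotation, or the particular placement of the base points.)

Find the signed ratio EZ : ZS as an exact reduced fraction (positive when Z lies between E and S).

Choose coordinates S = (0, 0), C = (1, 0), H = (0, 1), E = (2, 1).
1. M is the midpoint of CH ⇒ M = (1/2, 1/2)
2. Z is the intersection of line ES and line MC ⇒ Z = (2/3, 1/3)
Z = E + t·(S−E) with t = 2/3, so EZ:ZS = t:(1−t) = 2/3:1/3

EZ:ZS = 2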